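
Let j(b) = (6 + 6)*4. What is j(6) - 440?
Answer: -392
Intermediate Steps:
j(b) = 48 (j(b) = 12*4 = 48)
j(6) - 440 = 48 - 440 = -392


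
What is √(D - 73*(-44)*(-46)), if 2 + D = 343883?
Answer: √196129 ≈ 442.86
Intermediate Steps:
D = 343881 (D = -2 + 343883 = 343881)
√(D - 73*(-44)*(-46)) = √(343881 - 73*(-44)*(-46)) = √(343881 + 3212*(-46)) = √(343881 - 147752) = √196129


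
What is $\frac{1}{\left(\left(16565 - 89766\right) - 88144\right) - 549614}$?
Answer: $- \frac{1}{710959} \approx -1.4066 \cdot 10^{-6}$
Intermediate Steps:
$\frac{1}{\left(\left(16565 - 89766\right) - 88144\right) - 549614} = \frac{1}{\left(-73201 - 88144\right) - 549614} = \frac{1}{-161345 - 549614} = \frac{1}{-710959} = - \frac{1}{710959}$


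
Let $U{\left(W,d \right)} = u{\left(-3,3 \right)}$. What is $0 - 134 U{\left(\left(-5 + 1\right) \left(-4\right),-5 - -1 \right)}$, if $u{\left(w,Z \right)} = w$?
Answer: $402$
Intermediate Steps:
$U{\left(W,d \right)} = -3$
$0 - 134 U{\left(\left(-5 + 1\right) \left(-4\right),-5 - -1 \right)} = 0 - -402 = 0 + 402 = 402$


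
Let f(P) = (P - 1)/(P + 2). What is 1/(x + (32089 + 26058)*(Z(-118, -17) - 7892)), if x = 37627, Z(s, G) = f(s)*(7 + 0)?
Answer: -116/53179149201 ≈ -2.1813e-9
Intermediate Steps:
f(P) = (-1 + P)/(2 + P)
Z(s, G) = 7*(-1 + s)/(2 + s) (Z(s, G) = ((-1 + s)/(2 + s))*(7 + 0) = ((-1 + s)/(2 + s))*7 = 7*(-1 + s)/(2 + s))
1/(x + (32089 + 26058)*(Z(-118, -17) - 7892)) = 1/(37627 + (32089 + 26058)*(7*(-1 - 118)/(2 - 118) - 7892)) = 1/(37627 + 58147*(7*(-119)/(-116) - 7892)) = 1/(37627 + 58147*(7*(-1/116)*(-119) - 7892)) = 1/(37627 + 58147*(833/116 - 7892)) = 1/(37627 + 58147*(-914639/116)) = 1/(37627 - 53183513933/116) = 1/(-53179149201/116) = -116/53179149201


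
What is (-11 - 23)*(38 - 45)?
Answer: 238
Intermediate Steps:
(-11 - 23)*(38 - 45) = -34*(-7) = 238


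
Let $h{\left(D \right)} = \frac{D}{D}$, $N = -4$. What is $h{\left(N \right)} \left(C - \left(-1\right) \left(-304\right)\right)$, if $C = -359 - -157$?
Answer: $-506$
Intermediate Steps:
$C = -202$ ($C = -359 + 157 = -202$)
$h{\left(D \right)} = 1$
$h{\left(N \right)} \left(C - \left(-1\right) \left(-304\right)\right) = 1 \left(-202 - \left(-1\right) \left(-304\right)\right) = 1 \left(-202 - 304\right) = 1 \left(-506\right) = -506$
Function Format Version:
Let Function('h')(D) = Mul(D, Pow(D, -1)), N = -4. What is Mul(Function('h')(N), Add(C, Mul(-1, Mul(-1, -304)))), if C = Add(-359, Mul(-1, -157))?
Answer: -506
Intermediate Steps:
C = -202 (C = Add(-359, 157) = -202)
Function('h')(D) = 1
Mul(Function('h')(N), Add(C, Mul(-1, Mul(-1, -304)))) = Mul(1, Add(-202, Mul(-1, Mul(-1, -304)))) = Mul(1, Add(-202, Mul(-1, 304))) = Mul(1, Add(-202, -304)) = Mul(1, -506) = -506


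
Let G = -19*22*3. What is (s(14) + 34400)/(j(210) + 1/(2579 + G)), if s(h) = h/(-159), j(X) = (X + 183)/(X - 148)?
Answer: 8477858300/1562361 ≈ 5426.3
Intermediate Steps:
j(X) = (183 + X)/(-148 + X)
s(h) = -h/159 (s(h) = h*(-1/159) = -h/159)
G = -1254 (G = -418*3 = -1254)
(s(14) + 34400)/(j(210) + 1/(2579 + G)) = (-1/159*14 + 34400)/((183 + 210)/(-148 + 210) + 1/(2579 - 1254)) = (-14/159 + 34400)/(393/62 + 1/1325) = 5469586/(159*((1/62)*393 + 1/1325)) = 5469586/(159*(393/62 + 1/1325)) = 5469586/(159*(520787/82150)) = (5469586/159)*(82150/520787) = 8477858300/1562361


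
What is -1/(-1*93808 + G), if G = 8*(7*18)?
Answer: 1/92800 ≈ 1.0776e-5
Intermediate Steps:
G = 1008 (G = 8*126 = 1008)
-1/(-1*93808 + G) = -1/(-1*93808 + 1008) = -1/(-93808 + 1008) = -1/(-92800) = -1*(-1/92800) = 1/92800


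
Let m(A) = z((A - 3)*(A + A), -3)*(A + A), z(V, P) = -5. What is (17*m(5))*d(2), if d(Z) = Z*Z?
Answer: -3400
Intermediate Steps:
d(Z) = Z**2
m(A) = -10*A (m(A) = -5*(A + A) = -10*A)
(17*m(5))*d(2) = (17*(-10*5))*2**2 = (17*(-50))*4 = -850*4 = -3400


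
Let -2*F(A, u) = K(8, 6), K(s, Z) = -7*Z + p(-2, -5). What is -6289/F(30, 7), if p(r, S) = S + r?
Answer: -12578/49 ≈ -256.69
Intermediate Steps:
K(s, Z) = -7 - 7*Z (K(s, Z) = -7*Z + (-5 - 2) = -7*Z - 7 = -7 - 7*Z)
F(A, u) = 49/2 (F(A, u) = -(-7 - 7*6)/2 = -(-7 - 42)/2 = -½*(-49) = 49/2)
-6289/F(30, 7) = -6289/49/2 = -6289*2/49 = -12578/49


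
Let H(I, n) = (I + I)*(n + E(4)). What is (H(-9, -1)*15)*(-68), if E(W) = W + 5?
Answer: 146880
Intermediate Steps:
E(W) = 5 + W
H(I, n) = 2*I*(9 + n) (H(I, n) = (I + I)*(n + (5 + 4)) = (2*I)*(n + 9) = (2*I)*(9 + n) = 2*I*(9 + n))
(H(-9, -1)*15)*(-68) = ((2*(-9)*(9 - 1))*15)*(-68) = ((2*(-9)*8)*15)*(-68) = -144*15*(-68) = -2160*(-68) = 146880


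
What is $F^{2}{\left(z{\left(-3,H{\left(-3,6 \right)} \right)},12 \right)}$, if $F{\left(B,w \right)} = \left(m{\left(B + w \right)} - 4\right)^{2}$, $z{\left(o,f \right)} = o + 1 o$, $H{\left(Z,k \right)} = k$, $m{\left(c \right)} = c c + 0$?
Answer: $1048576$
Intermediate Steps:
$m{\left(c \right)} = c^{2}$ ($m{\left(c \right)} = c^{2} + 0 = c^{2}$)
$z{\left(o,f \right)} = 2 o$ ($z{\left(o,f \right)} = o + o = 2 o$)
$F{\left(B,w \right)} = \left(-4 + \left(B + w\right)^{2}\right)^{2}$ ($F{\left(B,w \right)} = \left(\left(B + w\right)^{2} - 4\right)^{2} = \left(-4 + \left(B + w\right)^{2}\right)^{2}$)
$F^{2}{\left(z{\left(-3,H{\left(-3,6 \right)} \right)},12 \right)} = \left(\left(-4 + \left(2 \left(-3\right) + 12\right)^{2}\right)^{2}\right)^{2} = \left(\left(-4 + \left(-6 + 12\right)^{2}\right)^{2}\right)^{2} = \left(\left(-4 + 6^{2}\right)^{2}\right)^{2} = \left(\left(-4 + 36\right)^{2}\right)^{2} = \left(32^{2}\right)^{2} = 1024^{2} = 1048576$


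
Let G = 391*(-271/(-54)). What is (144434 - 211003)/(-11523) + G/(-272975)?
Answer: 326683113749/56618836650 ≈ 5.7699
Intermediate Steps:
G = 105961/54 (G = 391*(-271*(-1/54)) = 391*(271/54) = 105961/54 ≈ 1962.2)
(144434 - 211003)/(-11523) + G/(-272975) = (144434 - 211003)/(-11523) + (105961/54)/(-272975) = -66569*(-1/11523) + (105961/54)*(-1/272975) = 66569/11523 - 105961/14740650 = 326683113749/56618836650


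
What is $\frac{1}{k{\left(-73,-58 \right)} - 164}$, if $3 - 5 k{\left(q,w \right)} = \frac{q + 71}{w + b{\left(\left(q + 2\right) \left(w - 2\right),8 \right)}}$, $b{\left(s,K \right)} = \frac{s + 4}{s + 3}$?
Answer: $- \frac{607475}{99265678} \approx -0.0061197$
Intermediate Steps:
$b{\left(s,K \right)} = \frac{4 + s}{3 + s}$
$k{\left(q,w \right)} = \frac{3}{5} - \frac{71 + q}{5 \left(w + \frac{4 + \left(-2 + w\right) \left(2 + q\right)}{3 + \left(-2 + w\right) \left(2 + q\right)}\right)}$ ($k{\left(q,w \right)} = \frac{3}{5} - \frac{\left(q + 71\right) \frac{1}{w + \frac{4 + \left(q + 2\right) \left(w - 2\right)}{3 + \left(q + 2\right) \left(w - 2\right)}}}{5} = \frac{3}{5} - \frac{\left(71 + q\right) \frac{1}{w + \frac{4 + \left(2 + q\right) \left(-2 + w\right)}{3 + \left(2 + q\right) \left(-2 + w\right)}}}{5} = \frac{3}{5} - \frac{\left(71 + q\right) \frac{1}{w + \frac{4 + \left(-2 + w\right) \left(2 + q\right)}{3 + \left(-2 + w\right) \left(2 + q\right)}}}{5} = \frac{3}{5} - \frac{\frac{1}{w + \frac{4 + \left(-2 + w\right) \left(2 + q\right)}{3 + \left(-2 + w\right) \left(2 + q\right)}} \left(71 + q\right)}{5} = \frac{3}{5} - \frac{71 + q}{5 \left(w + \frac{4 + \left(-2 + w\right) \left(2 + q\right)}{3 + \left(-2 + w\right) \left(2 + q\right)}\right)}$)
$\frac{1}{k{\left(-73,-58 \right)} - 164} = \frac{1}{\frac{\left(-6\right) \left(-73\right) + 6 \left(-58\right) - \left(71 - 73 - -174\right) \left(-1 - -146 + 2 \left(-58\right) - -4234\right) + 3 \left(-73\right) \left(-58\right)}{5 \left(\left(-2\right) \left(-73\right) + 2 \left(-58\right) - -4234 - 58 \left(-1 - -146 + 2 \left(-58\right) - -4234\right)\right)} - 164} = \frac{1}{\frac{438 - 348 - \left(71 - 73 + 174\right) \left(-1 + 146 - 116 + 4234\right) + 12702}{5 \left(146 - 116 + 4234 - 58 \left(-1 + 146 - 116 + 4234\right)\right)} - 164} = \frac{1}{\frac{438 - 348 - 172 \cdot 4263 + 12702}{5 \left(146 - 116 + 4234 - 247254\right)} - 164} = \frac{1}{\frac{438 - 348 - 733236 + 12702}{5 \left(146 - 116 + 4234 - 247254\right)} - 164} = \frac{1}{\frac{1}{5} \frac{1}{-242990} \left(-720444\right) - 164} = \frac{1}{\frac{1}{5} \left(- \frac{1}{242990}\right) \left(-720444\right) - 164} = \frac{1}{\frac{360222}{607475} - 164} = \frac{1}{- \frac{99265678}{607475}} = - \frac{607475}{99265678}$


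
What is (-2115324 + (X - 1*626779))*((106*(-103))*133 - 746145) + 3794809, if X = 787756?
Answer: 4296125589742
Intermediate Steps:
(-2115324 + (X - 1*626779))*((106*(-103))*133 - 746145) + 3794809 = (-2115324 + (787756 - 1*626779))*((106*(-103))*133 - 746145) + 3794809 = (-2115324 + (787756 - 626779))*(-10918*133 - 746145) + 3794809 = (-2115324 + 160977)*(-1452094 - 746145) + 3794809 = -1954347*(-2198239) + 3794809 = 4296121794933 + 3794809 = 4296125589742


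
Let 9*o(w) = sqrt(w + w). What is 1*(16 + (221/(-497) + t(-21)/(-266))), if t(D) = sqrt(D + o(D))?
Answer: 7731/497 - sqrt(-189 + I*sqrt(42))/798 ≈ 15.555 - 0.01723*I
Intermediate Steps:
o(w) = sqrt(2)*sqrt(w)/9 (o(w) = sqrt(w + w)/9 = sqrt(2*w)/9 = (sqrt(2)*sqrt(w))/9 = sqrt(2)*sqrt(w)/9)
t(D) = sqrt(D + sqrt(2)*sqrt(D)/9)
1*(16 + (221/(-497) + t(-21)/(-266))) = 1*(16 + (221/(-497) + (sqrt(9*(-21) + sqrt(2)*sqrt(-21))/3)/(-266))) = 1*(16 + (221*(-1/497) + (sqrt(-189 + sqrt(2)*(I*sqrt(21)))/3)*(-1/266))) = 1*(16 + (-221/497 + (sqrt(-189 + I*sqrt(42))/3)*(-1/266))) = 1*(16 + (-221/497 - sqrt(-189 + I*sqrt(42))/798)) = 1*(7731/497 - sqrt(-189 + I*sqrt(42))/798) = 7731/497 - sqrt(-189 + I*sqrt(42))/798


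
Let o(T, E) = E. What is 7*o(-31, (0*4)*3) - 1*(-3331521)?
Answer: 3331521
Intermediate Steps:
7*o(-31, (0*4)*3) - 1*(-3331521) = 7*((0*4)*3) - 1*(-3331521) = 7*(0*3) + 3331521 = 7*0 + 3331521 = 0 + 3331521 = 3331521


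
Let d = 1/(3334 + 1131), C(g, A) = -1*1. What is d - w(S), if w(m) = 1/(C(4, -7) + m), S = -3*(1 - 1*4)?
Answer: -4457/35720 ≈ -0.12478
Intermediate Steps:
C(g, A) = -1
S = 9 (S = -3*(1 - 4) = -3*(-3) = 9)
w(m) = 1/(-1 + m)
d = 1/4465 ≈ 0.00022396
d - w(S) = 1/4465 - 1/(-1 + 9) = 1/4465 - 1/8 = 1/4465 - 1*⅛ = 1/4465 - ⅛ = -4457/35720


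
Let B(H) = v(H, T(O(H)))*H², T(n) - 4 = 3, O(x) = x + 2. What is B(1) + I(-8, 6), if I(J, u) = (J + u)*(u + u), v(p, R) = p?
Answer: -23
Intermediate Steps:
O(x) = 2 + x
T(n) = 7 (T(n) = 4 + 3 = 7)
I(J, u) = 2*u*(J + u) (I(J, u) = (J + u)*(2*u) = 2*u*(J + u))
B(H) = H³ (B(H) = H*H² = H³)
B(1) + I(-8, 6) = 1³ + 2*6*(-8 + 6) = 1 + 2*6*(-2) = 1 - 24 = -23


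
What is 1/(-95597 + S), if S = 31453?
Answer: -1/64144 ≈ -1.5590e-5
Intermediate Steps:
1/(-95597 + S) = 1/(-95597 + 31453) = 1/(-64144) = -1/64144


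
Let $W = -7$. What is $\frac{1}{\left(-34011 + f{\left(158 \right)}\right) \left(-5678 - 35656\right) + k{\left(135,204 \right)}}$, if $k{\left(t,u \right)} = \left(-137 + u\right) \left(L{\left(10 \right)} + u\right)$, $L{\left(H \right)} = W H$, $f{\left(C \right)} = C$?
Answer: $\frac{1}{1399288880} \approx 7.1465 \cdot 10^{-10}$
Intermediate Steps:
$L{\left(H \right)} = - 7 H$
$k{\left(t,u \right)} = \left(-137 + u\right) \left(-70 + u\right)$ ($k{\left(t,u \right)} = \left(-137 + u\right) \left(\left(-7\right) 10 + u\right) = \left(-137 + u\right) \left(-70 + u\right)$)
$\frac{1}{\left(-34011 + f{\left(158 \right)}\right) \left(-5678 - 35656\right) + k{\left(135,204 \right)}} = \frac{1}{\left(-34011 + 158\right) \left(-5678 - 35656\right) + \left(9590 + 204^{2} - 42228\right)} = \frac{1}{\left(-33853\right) \left(-41334\right) + \left(9590 + 41616 - 42228\right)} = \frac{1}{1399279902 + 8978} = \frac{1}{1399288880}$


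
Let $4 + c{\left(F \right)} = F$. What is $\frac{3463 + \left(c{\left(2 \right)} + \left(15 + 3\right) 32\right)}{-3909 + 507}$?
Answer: $- \frac{4037}{3402} \approx -1.1867$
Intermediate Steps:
$c{\left(F \right)} = -4 + F$
$\frac{3463 + \left(c{\left(2 \right)} + \left(15 + 3\right) 32\right)}{-3909 + 507} = \frac{3463 + \left(\left(-4 + 2\right) + \left(15 + 3\right) 32\right)}{-3909 + 507} = \frac{3463 + \left(-2 + 18 \cdot 32\right)}{-3402} = \left(3463 + \left(-2 + 576\right)\right) \left(- \frac{1}{3402}\right) = \left(3463 + 574\right) \left(- \frac{1}{3402}\right) = 4037 \left(- \frac{1}{3402}\right) = - \frac{4037}{3402}$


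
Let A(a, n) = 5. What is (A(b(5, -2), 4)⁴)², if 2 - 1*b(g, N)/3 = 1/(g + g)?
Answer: 390625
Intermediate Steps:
b(g, N) = 6 - 3/(2*g) (b(g, N) = 6 - 3/(g + g) = 6 - 3*1/(2*g) = 6 - 3/(2*g))
(A(b(5, -2), 4)⁴)² = (5⁴)² = 625² = 390625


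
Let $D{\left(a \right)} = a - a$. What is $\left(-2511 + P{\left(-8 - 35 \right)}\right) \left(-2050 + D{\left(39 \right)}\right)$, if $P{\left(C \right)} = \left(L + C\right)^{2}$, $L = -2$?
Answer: $996300$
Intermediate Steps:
$P{\left(C \right)} = \left(-2 + C\right)^{2}$
$D{\left(a \right)} = 0$
$\left(-2511 + P{\left(-8 - 35 \right)}\right) \left(-2050 + D{\left(39 \right)}\right) = \left(-2511 + \left(-2 - 43\right)^{2}\right) \left(-2050 + 0\right) = \left(-2511 + \left(-2 - 43\right)^{2}\right) \left(-2050\right) = \left(-2511 + \left(-45\right)^{2}\right) \left(-2050\right) = \left(-2511 + 2025\right) \left(-2050\right) = \left(-486\right) \left(-2050\right) = 996300$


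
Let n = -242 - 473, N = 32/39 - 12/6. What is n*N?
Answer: 2530/3 ≈ 843.33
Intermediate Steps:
N = -46/39 (N = 32*(1/39) - 12*1/6 = 32/39 - 2 = -46/39 ≈ -1.1795)
n = -715
n*N = -715*(-46/39) = 2530/3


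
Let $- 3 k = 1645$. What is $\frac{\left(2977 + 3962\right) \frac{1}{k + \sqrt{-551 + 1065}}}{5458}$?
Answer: $- \frac{34243965}{14744235742} - \frac{62451 \sqrt{514}}{14744235742} \approx -0.0024186$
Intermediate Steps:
$k = - \frac{1645}{3}$ ($k = \left(- \frac{1}{3}\right) 1645 = - \frac{1645}{3} \approx -548.33$)
$\frac{\left(2977 + 3962\right) \frac{1}{k + \sqrt{-551 + 1065}}}{5458} = \frac{\left(2977 + 3962\right) \frac{1}{- \frac{1645}{3} + \sqrt{-551 + 1065}}}{5458} = \frac{6939}{- \frac{1645}{3} + \sqrt{514}} \cdot \frac{1}{5458} = \frac{6939}{5458 \left(- \frac{1645}{3} + \sqrt{514}\right)}$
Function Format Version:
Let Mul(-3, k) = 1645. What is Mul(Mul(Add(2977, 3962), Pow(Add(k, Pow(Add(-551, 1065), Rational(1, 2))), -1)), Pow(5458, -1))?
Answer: Add(Rational(-34243965, 14744235742), Mul(Rational(-62451, 14744235742), Pow(514, Rational(1, 2)))) ≈ -0.0024186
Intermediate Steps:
k = Rational(-1645, 3) (k = Mul(Rational(-1, 3), 1645) = Rational(-1645, 3) ≈ -548.33)
Mul(Mul(Add(2977, 3962), Pow(Add(k, Pow(Add(-551, 1065), Rational(1, 2))), -1)), Pow(5458, -1)) = Mul(Mul(Add(2977, 3962), Pow(Add(Rational(-1645, 3), Pow(Add(-551, 1065), Rational(1, 2))), -1)), Pow(5458, -1)) = Mul(Mul(6939, Pow(Add(Rational(-1645, 3), Pow(514, Rational(1, 2))), -1)), Rational(1, 5458)) = Mul(Rational(6939, 5458), Pow(Add(Rational(-1645, 3), Pow(514, Rational(1, 2))), -1))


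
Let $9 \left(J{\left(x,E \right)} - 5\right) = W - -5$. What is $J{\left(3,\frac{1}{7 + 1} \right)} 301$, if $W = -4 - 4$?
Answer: $\frac{4214}{3} \approx 1404.7$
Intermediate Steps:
$W = -8$ ($W = -4 - 4 = -8$)
$J{\left(x,E \right)} = \frac{14}{3}$ ($J{\left(x,E \right)} = 5 + \frac{-8 - -5}{9} = 5 + \frac{-8 + 5}{9} = 5 + \frac{1}{9} \left(-3\right) = 5 - \frac{1}{3} = \frac{14}{3}$)
$J{\left(3,\frac{1}{7 + 1} \right)} 301 = \frac{14}{3} \cdot 301 = \frac{4214}{3}$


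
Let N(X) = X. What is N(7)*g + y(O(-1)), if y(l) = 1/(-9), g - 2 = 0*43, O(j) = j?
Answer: 125/9 ≈ 13.889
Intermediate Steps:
g = 2 (g = 2 + 0*43 = 2 + 0 = 2)
y(l) = -1/9
N(7)*g + y(O(-1)) = 7*2 - 1/9 = 14 - 1/9 = 125/9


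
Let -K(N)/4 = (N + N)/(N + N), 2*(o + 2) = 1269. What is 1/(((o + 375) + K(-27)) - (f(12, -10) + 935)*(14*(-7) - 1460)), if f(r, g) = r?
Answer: 2/2952859 ≈ 6.7731e-7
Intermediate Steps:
o = 1265/2 (o = -2 + (½)*1269 = -2 + 1269/2 = 1265/2 ≈ 632.50)
K(N) = -4 (K(N) = -4*(N + N)/(N + N) = -4*2*N/(2*N) = -4*2*N*1/(2*N) = -4*1 = -4)
1/(((o + 375) + K(-27)) - (f(12, -10) + 935)*(14*(-7) - 1460)) = 1/(((1265/2 + 375) - 4) - (12 + 935)*(14*(-7) - 1460)) = 1/((2015/2 - 4) - 947*(-98 - 1460)) = 1/(2007/2 - 947*(-1558)) = 1/(2007/2 - 1*(-1475426)) = 1/(2007/2 + 1475426) = 1/(2952859/2) = 2/2952859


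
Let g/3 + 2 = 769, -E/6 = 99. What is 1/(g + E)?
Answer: 1/1707 ≈ 0.00058582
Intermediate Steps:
E = -594 (E = -6*99 = -594)
g = 2301 (g = -6 + 3*769 = -6 + 2307 = 2301)
1/(g + E) = 1/(2301 - 594) = 1/1707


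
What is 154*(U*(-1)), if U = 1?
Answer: -154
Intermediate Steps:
154*(U*(-1)) = 154*(1*(-1)) = 154*(-1) = -154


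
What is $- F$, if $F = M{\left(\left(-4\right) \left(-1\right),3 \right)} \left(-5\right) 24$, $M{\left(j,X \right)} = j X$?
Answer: $1440$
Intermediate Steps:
$M{\left(j,X \right)} = X j$
$F = -1440$ ($F = 3 \left(\left(-4\right) \left(-1\right)\right) \left(-5\right) 24 = 3 \cdot 4 \left(-5\right) 24 = 12 \left(-5\right) 24 = \left(-60\right) 24 = -1440$)
$- F = \left(-1\right) \left(-1440\right) = 1440$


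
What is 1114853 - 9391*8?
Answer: 1039725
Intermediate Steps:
1114853 - 9391*8 = 1114853 - 1*75128 = 1114853 - 75128 = 1039725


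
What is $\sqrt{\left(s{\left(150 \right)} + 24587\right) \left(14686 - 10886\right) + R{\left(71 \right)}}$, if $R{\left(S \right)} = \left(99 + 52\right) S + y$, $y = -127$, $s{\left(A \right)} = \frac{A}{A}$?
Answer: $\sqrt{93444994} \approx 9666.7$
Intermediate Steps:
$s{\left(A \right)} = 1$
$R{\left(S \right)} = -127 + 151 S$ ($R{\left(S \right)} = \left(99 + 52\right) S - 127 = 151 S - 127 = -127 + 151 S$)
$\sqrt{\left(s{\left(150 \right)} + 24587\right) \left(14686 - 10886\right) + R{\left(71 \right)}} = \sqrt{\left(1 + 24587\right) \left(14686 - 10886\right) + \left(-127 + 151 \cdot 71\right)} = \sqrt{24588 \cdot 3800 + \left(-127 + 10721\right)} = \sqrt{93434400 + 10594} = \sqrt{93444994}$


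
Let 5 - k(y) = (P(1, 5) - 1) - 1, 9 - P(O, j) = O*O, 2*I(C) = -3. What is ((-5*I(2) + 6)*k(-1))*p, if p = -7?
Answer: 189/2 ≈ 94.500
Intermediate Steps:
I(C) = -3/2 (I(C) = (½)*(-3) = -3/2)
P(O, j) = 9 - O² (P(O, j) = 9 - O*O = 9 - O²)
k(y) = -1 (k(y) = 5 - (((9 - 1*1²) - 1) - 1) = 5 - (((9 - 1*1) - 1) - 1) = 5 - (((9 - 1) - 1) - 1) = 5 - ((8 - 1) - 1) = 5 - (7 - 1) = 5 - 1*6 = 5 - 6 = -1)
((-5*I(2) + 6)*k(-1))*p = ((-5*(-3/2) + 6)*(-1))*(-7) = ((15/2 + 6)*(-1))*(-7) = ((27/2)*(-1))*(-7) = -27/2*(-7) = 189/2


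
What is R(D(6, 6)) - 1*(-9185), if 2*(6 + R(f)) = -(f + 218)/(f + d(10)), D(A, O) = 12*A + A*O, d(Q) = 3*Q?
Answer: 1266539/138 ≈ 9177.8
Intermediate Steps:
R(f) = -6 - (218 + f)/(2*(30 + f)) (R(f) = -6 + (-(f + 218)/(f + 3*10))/2 = -6 + (-(218 + f)/(f + 30))/2 = -6 + (-(218 + f)/(30 + f))/2 = -6 - (218 + f)/(2*(30 + f)))
R(D(6, 6)) - 1*(-9185) = (-578 - 78*(12 + 6))/(2*(30 + 6*(12 + 6))) - 1*(-9185) = (-578 - 78*18)/(2*(30 + 6*18)) + 9185 = (-578 - 13*108)/(2*(30 + 108)) + 9185 = (½)*(-578 - 1404)/138 + 9185 = (½)*(1/138)*(-1982) + 9185 = -991/138 + 9185 = 1266539/138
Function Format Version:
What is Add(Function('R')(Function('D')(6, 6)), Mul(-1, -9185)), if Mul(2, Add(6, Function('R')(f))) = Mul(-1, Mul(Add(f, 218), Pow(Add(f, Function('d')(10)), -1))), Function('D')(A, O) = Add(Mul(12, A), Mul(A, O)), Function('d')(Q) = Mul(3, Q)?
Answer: Rational(1266539, 138) ≈ 9177.8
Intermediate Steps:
Function('R')(f) = Add(-6, Mul(Rational(-1, 2), Pow(Add(30, f), -1), Add(218, f))) (Function('R')(f) = Add(-6, Mul(Rational(1, 2), Mul(-1, Mul(Add(f, 218), Pow(Add(f, Mul(3, 10)), -1))))) = Add(-6, Mul(Rational(1, 2), Mul(-1, Mul(Add(218, f), Pow(Add(f, 30), -1))))) = Add(-6, Mul(Rational(1, 2), Mul(-1, Mul(Add(218, f), Pow(Add(30, f), -1))))) = Add(-6, Mul(Rational(1, 2), Mul(-1, Mul(Pow(Add(30, f), -1), Add(218, f))))) = Add(-6, Mul(Rational(1, 2), Mul(-1, Pow(Add(30, f), -1), Add(218, f)))) = Add(-6, Mul(Rational(-1, 2), Pow(Add(30, f), -1), Add(218, f))))
Add(Function('R')(Function('D')(6, 6)), Mul(-1, -9185)) = Add(Mul(Rational(1, 2), Pow(Add(30, Mul(6, Add(12, 6))), -1), Add(-578, Mul(-13, Mul(6, Add(12, 6))))), Mul(-1, -9185)) = Add(Mul(Rational(1, 2), Pow(Add(30, Mul(6, 18)), -1), Add(-578, Mul(-13, Mul(6, 18)))), 9185) = Add(Mul(Rational(1, 2), Pow(Add(30, 108), -1), Add(-578, Mul(-13, 108))), 9185) = Add(Mul(Rational(1, 2), Pow(138, -1), Add(-578, -1404)), 9185) = Add(Mul(Rational(1, 2), Rational(1, 138), -1982), 9185) = Add(Rational(-991, 138), 9185) = Rational(1266539, 138)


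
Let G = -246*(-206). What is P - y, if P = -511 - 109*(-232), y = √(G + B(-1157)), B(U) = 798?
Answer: 24777 - √51474 ≈ 24550.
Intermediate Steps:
G = 50676
y = √51474 (y = √(50676 + 798) = √51474 ≈ 226.88)
P = 24777 (P = -511 + 25288 = 24777)
P - y = 24777 - √51474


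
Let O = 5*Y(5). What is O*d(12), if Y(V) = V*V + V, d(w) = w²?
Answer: 21600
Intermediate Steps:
Y(V) = V + V² (Y(V) = V² + V = V + V²)
O = 150 (O = 5*(5*(1 + 5)) = 5*(5*6) = 5*30 = 150)
O*d(12) = 150*12² = 150*144 = 21600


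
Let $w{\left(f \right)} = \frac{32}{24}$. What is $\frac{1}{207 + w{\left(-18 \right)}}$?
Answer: $\frac{3}{625} \approx 0.0048$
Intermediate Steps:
$w{\left(f \right)} = \frac{4}{3}$ ($w{\left(f \right)} = 32 \cdot \frac{1}{24} = \frac{4}{3}$)
$\frac{1}{207 + w{\left(-18 \right)}} = \frac{1}{207 + \frac{4}{3}} = \frac{1}{\frac{625}{3}} = \frac{3}{625}$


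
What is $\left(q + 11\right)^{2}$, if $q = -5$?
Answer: $36$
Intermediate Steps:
$\left(q + 11\right)^{2} = \left(-5 + 11\right)^{2} = 6^{2} = 36$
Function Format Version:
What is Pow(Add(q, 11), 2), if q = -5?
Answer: 36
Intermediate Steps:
Pow(Add(q, 11), 2) = Pow(Add(-5, 11), 2) = Pow(6, 2) = 36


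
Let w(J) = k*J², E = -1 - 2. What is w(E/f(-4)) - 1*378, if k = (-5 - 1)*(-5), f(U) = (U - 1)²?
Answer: -47196/125 ≈ -377.57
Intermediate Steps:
f(U) = (-1 + U)²
k = 30 (k = -6*(-5) = 30)
E = -3
w(J) = 30*J²
w(E/f(-4)) - 1*378 = 30*(-3/(-1 - 4)²)² - 1*378 = 30*(-3/((-5)²))² - 378 = 30*(-3/25)² - 378 = 30*(9/625) - 378 = 54/125 - 378 = -47196/125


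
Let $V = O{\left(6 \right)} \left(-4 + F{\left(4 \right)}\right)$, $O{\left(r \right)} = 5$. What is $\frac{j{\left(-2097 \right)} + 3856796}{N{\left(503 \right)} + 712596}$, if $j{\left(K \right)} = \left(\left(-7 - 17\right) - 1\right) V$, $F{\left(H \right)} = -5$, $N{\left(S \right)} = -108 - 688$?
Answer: $\frac{3857921}{711800} \approx 5.42$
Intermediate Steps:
$N{\left(S \right)} = -796$ ($N{\left(S \right)} = -108 - 688 = -796$)
$V = -45$ ($V = 5 \left(-4 - 5\right) = 5 \left(-9\right) = -45$)
$j{\left(K \right)} = 1125$ ($j{\left(K \right)} = \left(\left(-7 - 17\right) - 1\right) \left(-45\right) = \left(-24 - 1\right) \left(-45\right) = \left(-25\right) \left(-45\right) = 1125$)
$\frac{j{\left(-2097 \right)} + 3856796}{N{\left(503 \right)} + 712596} = \frac{1125 + 3856796}{-796 + 712596} = \frac{3857921}{711800}$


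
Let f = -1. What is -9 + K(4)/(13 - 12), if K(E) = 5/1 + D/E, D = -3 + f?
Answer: -5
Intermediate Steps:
D = -4 (D = -3 - 1 = -4)
K(E) = 5 - 4/E (K(E) = 5/1 - 4/E = 5*1 - 4/E = 5 - 4/E)
-9 + K(4)/(13 - 12) = -9 + (5 - 4/4)/(13 - 12) = -9 + (5 - 4*¼)/1 = -9 + (5 - 1)*1 = -9 + 4*1 = -9 + 4 = -5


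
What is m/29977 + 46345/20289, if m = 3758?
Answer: 1465530127/608203353 ≈ 2.4096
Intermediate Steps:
m/29977 + 46345/20289 = 3758/29977 + 46345/20289 = 1465530127/608203353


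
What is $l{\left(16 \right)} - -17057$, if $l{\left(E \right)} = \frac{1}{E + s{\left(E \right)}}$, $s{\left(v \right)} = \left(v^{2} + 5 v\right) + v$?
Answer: $\frac{6276977}{368} \approx 17057.0$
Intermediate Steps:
$s{\left(v \right)} = v^{2} + 6 v$
$l{\left(E \right)} = \frac{1}{E + E \left(6 + E\right)}$
$l{\left(16 \right)} - -17057 = \frac{1}{16 \left(7 + 16\right)} - -17057 = \frac{1}{16 \cdot 23} + 17057 = \frac{1}{16} \cdot \frac{1}{23} + 17057 = \frac{1}{368} + 17057 = \frac{6276977}{368}$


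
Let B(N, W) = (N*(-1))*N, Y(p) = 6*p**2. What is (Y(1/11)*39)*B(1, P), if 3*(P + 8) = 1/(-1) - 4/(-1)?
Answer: -234/121 ≈ -1.9339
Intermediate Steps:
P = -7 (P = -8 + (1/(-1) - 4/(-1))/3 = -8 + (1*(-1) - 4*(-1))/3 = -8 + (-1 + 4)/3 = -8 + (1/3)*3 = -8 + 1 = -7)
B(N, W) = -N**2 (B(N, W) = (-N)*N = -N**2)
(Y(1/11)*39)*B(1, P) = ((6*(1/11)**2)*39)*(-1*1**2) = ((6*(1*(1/11))**2)*39)*(-1*1) = ((6*(1/11)**2)*39)*(-1) = ((6*(1/121))*39)*(-1) = ((6/121)*39)*(-1) = (234/121)*(-1) = -234/121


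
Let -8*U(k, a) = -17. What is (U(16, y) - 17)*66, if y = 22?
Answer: -3927/4 ≈ -981.75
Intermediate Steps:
U(k, a) = 17/8 (U(k, a) = -⅛*(-17) = 17/8)
(U(16, y) - 17)*66 = (17/8 - 17)*66 = -119/8*66 = -3927/4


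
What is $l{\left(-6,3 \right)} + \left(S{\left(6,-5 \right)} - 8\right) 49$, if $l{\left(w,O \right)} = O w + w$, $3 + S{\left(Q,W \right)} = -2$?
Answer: $-661$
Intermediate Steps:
$S{\left(Q,W \right)} = -5$ ($S{\left(Q,W \right)} = -3 - 2 = -5$)
$l{\left(w,O \right)} = w + O w$
$l{\left(-6,3 \right)} + \left(S{\left(6,-5 \right)} - 8\right) 49 = - 6 \left(1 + 3\right) + \left(-5 - 8\right) 49 = \left(-6\right) 4 - 637 = -24 - 637 = -661$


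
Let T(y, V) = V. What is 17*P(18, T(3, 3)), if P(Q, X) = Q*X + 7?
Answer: 1037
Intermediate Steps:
P(Q, X) = 7 + Q*X
17*P(18, T(3, 3)) = 17*(7 + 18*3) = 17*(7 + 54) = 17*61 = 1037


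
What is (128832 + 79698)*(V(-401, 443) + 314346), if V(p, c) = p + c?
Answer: 65559329640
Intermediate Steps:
V(p, c) = c + p
(128832 + 79698)*(V(-401, 443) + 314346) = (128832 + 79698)*((443 - 401) + 314346) = 208530*(42 + 314346) = 208530*314388 = 65559329640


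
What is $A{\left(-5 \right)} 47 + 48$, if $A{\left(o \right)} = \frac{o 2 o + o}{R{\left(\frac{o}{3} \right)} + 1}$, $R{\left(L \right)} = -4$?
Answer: $-657$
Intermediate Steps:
$A{\left(o \right)} = - \frac{2 o^{2}}{3} - \frac{o}{3}$ ($A{\left(o \right)} = \frac{o 2 o + o}{-4 + 1} = \frac{2 o o + o}{-3} = \left(2 o^{2} + o\right) \left(- \frac{1}{3}\right) = \left(o + 2 o^{2}\right) \left(- \frac{1}{3}\right) = - \frac{2 o^{2}}{3} - \frac{o}{3}$)
$A{\left(-5 \right)} 47 + 48 = \left(- \frac{1}{3}\right) \left(-5\right) \left(1 + 2 \left(-5\right)\right) 47 + 48 = \left(- \frac{1}{3}\right) \left(-5\right) \left(1 - 10\right) 47 + 48 = \left(- \frac{1}{3}\right) \left(-5\right) \left(-9\right) 47 + 48 = \left(-15\right) 47 + 48 = -705 + 48 = -657$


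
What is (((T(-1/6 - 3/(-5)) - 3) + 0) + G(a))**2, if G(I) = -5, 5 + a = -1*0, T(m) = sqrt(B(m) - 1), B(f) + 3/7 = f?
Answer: (1680 - I*sqrt(43890))**2/44100 ≈ 63.005 - 15.962*I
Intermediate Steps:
B(f) = -3/7 + f
T(m) = sqrt(-10/7 + m) (T(m) = sqrt((-3/7 + m) - 1) = sqrt(-10/7 + m))
a = -5 (a = -5 - 1*0 = -5 + 0 = -5)
(((T(-1/6 - 3/(-5)) - 3) + 0) + G(a))**2 = (((sqrt(-70 + 49*(-1/6 - 3/(-5)))/7 - 3) + 0) - 5)**2 = (((sqrt(-70 + 49*(-1*1/6 - 3*(-1/5)))/7 - 3) + 0) - 5)**2 = (((sqrt(-70 + 49*(-1/6 + 3/5))/7 - 3) + 0) - 5)**2 = (((sqrt(-70 + 49*(13/30))/7 - 3) + 0) - 5)**2 = (((sqrt(-70 + 637/30)/7 - 3) + 0) - 5)**2 = (((sqrt(-1463/30)/7 - 3) + 0) - 5)**2 = ((((I*sqrt(43890)/30)/7 - 3) + 0) - 5)**2 = (((I*sqrt(43890)/210 - 3) + 0) - 5)**2 = (((-3 + I*sqrt(43890)/210) + 0) - 5)**2 = ((-3 + I*sqrt(43890)/210) - 5)**2 = (-8 + I*sqrt(43890)/210)**2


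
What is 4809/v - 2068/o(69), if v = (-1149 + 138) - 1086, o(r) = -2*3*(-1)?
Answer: -242525/699 ≈ -346.96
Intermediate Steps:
o(r) = 6 (o(r) = -6*(-1) = 6)
v = -2097 (v = -1011 - 1086 = -2097)
4809/v - 2068/o(69) = 4809/(-2097) - 2068/6 = 4809*(-1/2097) - 2068*⅙ = -1603/699 - 1034/3 = -242525/699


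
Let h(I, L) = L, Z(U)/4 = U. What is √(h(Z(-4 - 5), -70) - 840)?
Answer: I*√910 ≈ 30.166*I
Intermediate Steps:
Z(U) = 4*U
√(h(Z(-4 - 5), -70) - 840) = √(-70 - 840) = √(-910) = I*√910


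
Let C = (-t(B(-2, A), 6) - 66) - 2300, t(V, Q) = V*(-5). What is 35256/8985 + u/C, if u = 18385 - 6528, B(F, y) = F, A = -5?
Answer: -7588963/7116120 ≈ -1.0664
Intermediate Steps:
t(V, Q) = -5*V
C = -2376 (C = (-(-5)*(-2) - 66) - 2300 = (-1*10 - 66) - 2300 = (-10 - 66) - 2300 = -76 - 2300 = -2376)
u = 11857
35256/8985 + u/C = 35256/8985 + 11857/(-2376) = 35256*(1/8985) + 11857*(-1/2376) = 11752/2995 - 11857/2376 = -7588963/7116120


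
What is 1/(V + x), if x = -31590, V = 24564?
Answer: -1/7026 ≈ -0.00014233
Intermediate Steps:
1/(V + x) = 1/(24564 - 31590) = 1/(-7026) = -1/7026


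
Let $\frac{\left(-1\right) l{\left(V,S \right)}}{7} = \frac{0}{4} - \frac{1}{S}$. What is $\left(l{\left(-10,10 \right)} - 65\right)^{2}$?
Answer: $\frac{413449}{100} \approx 4134.5$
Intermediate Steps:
$l{\left(V,S \right)} = \frac{7}{S}$ ($l{\left(V,S \right)} = - 7 \left(\frac{0}{4} - \frac{1}{S}\right) = - 7 \left(0 \cdot \frac{1}{4} - \frac{1}{S}\right) = - 7 \left(0 - \frac{1}{S}\right) = - 7 \left(- \frac{1}{S}\right) = \frac{7}{S}$)
$\left(l{\left(-10,10 \right)} - 65\right)^{2} = \left(\frac{7}{10} - 65\right)^{2} = \left(- \frac{643}{10}\right)^{2} = \frac{413449}{100}$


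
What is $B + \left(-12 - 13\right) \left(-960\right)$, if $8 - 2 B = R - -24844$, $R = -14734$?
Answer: $18949$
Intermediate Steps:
$B = -5051$ ($B = 4 - \frac{-14734 - -24844}{2} = 4 - \frac{-14734 + 24844}{2} = 4 - 5055 = -5051$)
$B + \left(-12 - 13\right) \left(-960\right) = -5051 + \left(-12 - 13\right) \left(-960\right) = -5051 - -24000 = -5051 + 24000 = 18949$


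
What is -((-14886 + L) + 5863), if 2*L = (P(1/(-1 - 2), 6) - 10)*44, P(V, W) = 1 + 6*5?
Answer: 8561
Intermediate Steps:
P(V, W) = 31 (P(V, W) = 1 + 30 = 31)
L = 462 (L = ((31 - 10)*44)/2 = (21*44)/2 = (½)*924 = 462)
-((-14886 + L) + 5863) = -((-14886 + 462) + 5863) = -(-14424 + 5863) = -1*(-8561) = 8561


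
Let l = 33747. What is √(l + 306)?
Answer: √34053 ≈ 184.53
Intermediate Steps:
√(l + 306) = √(33747 + 306) = √34053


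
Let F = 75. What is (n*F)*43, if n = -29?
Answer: -93525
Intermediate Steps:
(n*F)*43 = -29*75*43 = -2175*43 = -93525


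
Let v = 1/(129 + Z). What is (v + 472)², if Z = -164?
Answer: 272877361/1225 ≈ 2.2276e+5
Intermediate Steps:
v = -1/35 (v = 1/(129 - 164) = 1/(-35) = -1/35 ≈ -0.028571)
(v + 472)² = (-1/35 + 472)² = (16519/35)² = 272877361/1225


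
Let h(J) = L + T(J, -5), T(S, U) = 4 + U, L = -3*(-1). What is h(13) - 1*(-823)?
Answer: 825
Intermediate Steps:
L = 3
h(J) = 2 (h(J) = 3 + (4 - 5) = 3 - 1 = 2)
h(13) - 1*(-823) = 2 - 1*(-823) = 2 + 823 = 825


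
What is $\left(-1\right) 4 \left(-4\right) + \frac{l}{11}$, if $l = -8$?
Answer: $\frac{168}{11} \approx 15.273$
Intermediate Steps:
$\left(-1\right) 4 \left(-4\right) + \frac{l}{11} = \left(-1\right) 4 \left(-4\right) - \frac{8}{11} = \left(-4\right) \left(-4\right) - \frac{8}{11} = 16 - \frac{8}{11} = \frac{168}{11}$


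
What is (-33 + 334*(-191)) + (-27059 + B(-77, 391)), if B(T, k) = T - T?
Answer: -90886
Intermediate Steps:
B(T, k) = 0
(-33 + 334*(-191)) + (-27059 + B(-77, 391)) = (-33 + 334*(-191)) + (-27059 + 0) = (-33 - 63794) - 27059 = -63827 - 27059 = -90886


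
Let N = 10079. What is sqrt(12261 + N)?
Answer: 2*sqrt(5585) ≈ 149.47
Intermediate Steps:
sqrt(12261 + N) = sqrt(12261 + 10079) = sqrt(22340) = 2*sqrt(5585)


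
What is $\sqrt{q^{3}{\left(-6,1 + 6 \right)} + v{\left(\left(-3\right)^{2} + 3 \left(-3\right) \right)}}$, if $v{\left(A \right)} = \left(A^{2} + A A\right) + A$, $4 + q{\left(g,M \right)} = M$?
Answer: $3 \sqrt{3} \approx 5.1962$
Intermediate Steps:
$q{\left(g,M \right)} = -4 + M$
$v{\left(A \right)} = A + 2 A^{2}$ ($v{\left(A \right)} = \left(A^{2} + A^{2}\right) + A = 2 A^{2} + A = A + 2 A^{2}$)
$\sqrt{q^{3}{\left(-6,1 + 6 \right)} + v{\left(\left(-3\right)^{2} + 3 \left(-3\right) \right)}} = \sqrt{\left(-4 + \left(1 + 6\right)\right)^{3} + \left(\left(-3\right)^{2} + 3 \left(-3\right)\right) \left(1 + 2 \left(\left(-3\right)^{2} + 3 \left(-3\right)\right)\right)} = \sqrt{\left(-4 + 7\right)^{3} + \left(9 - 9\right) \left(1 + 2 \left(9 - 9\right)\right)} = \sqrt{3^{3} + 0 \left(1 + 2 \cdot 0\right)} = \sqrt{27 + 0 \left(1 + 0\right)} = \sqrt{27 + 0 \cdot 1} = \sqrt{27 + 0} = \sqrt{27} = 3 \sqrt{3}$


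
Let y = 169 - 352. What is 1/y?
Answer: -1/183 ≈ -0.0054645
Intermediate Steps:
y = -183
1/y = 1/(-183) = -1/183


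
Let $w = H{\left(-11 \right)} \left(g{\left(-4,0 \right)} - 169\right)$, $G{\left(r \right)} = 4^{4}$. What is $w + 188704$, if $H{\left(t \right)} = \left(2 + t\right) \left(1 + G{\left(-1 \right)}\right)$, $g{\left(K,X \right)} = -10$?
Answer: $602731$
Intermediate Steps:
$G{\left(r \right)} = 256$
$H{\left(t \right)} = 514 + 257 t$ ($H{\left(t \right)} = \left(2 + t\right) \left(1 + 256\right) = \left(2 + t\right) 257 = 514 + 257 t$)
$w = 414027$ ($w = \left(514 + 257 \left(-11\right)\right) \left(-10 - 169\right) = \left(514 - 2827\right) \left(-179\right) = \left(-2313\right) \left(-179\right) = 414027$)
$w + 188704 = 414027 + 188704 = 602731$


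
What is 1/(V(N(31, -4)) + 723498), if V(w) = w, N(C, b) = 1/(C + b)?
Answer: 27/19534447 ≈ 1.3822e-6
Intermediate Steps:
1/(V(N(31, -4)) + 723498) = 1/(1/(31 - 4) + 723498) = 1/(1/27 + 723498) = 1/(19534447/27) = 27/19534447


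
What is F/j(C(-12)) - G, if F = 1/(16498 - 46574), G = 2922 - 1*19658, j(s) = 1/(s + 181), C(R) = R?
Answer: 503351767/30076 ≈ 16736.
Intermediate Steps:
j(s) = 1/(181 + s)
G = -16736 (G = 2922 - 19658 = -16736)
F = -1/30076 (F = 1/(-30076) = -1/30076 ≈ -3.3249e-5)
F/j(C(-12)) - G = -1/(30076*(1/(181 - 12))) - 1*(-16736) = -1/(30076*(1/169)) + 16736 = -1/(30076*1/169) + 16736 = -1/30076*169 + 16736 = -169/30076 + 16736 = 503351767/30076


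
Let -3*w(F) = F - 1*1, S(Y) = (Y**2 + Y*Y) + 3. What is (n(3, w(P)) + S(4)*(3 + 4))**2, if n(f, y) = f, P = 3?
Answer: 61504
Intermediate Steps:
S(Y) = 3 + 2*Y**2 (S(Y) = (Y**2 + Y**2) + 3 = 2*Y**2 + 3 = 3 + 2*Y**2)
w(F) = 1/3 - F/3 (w(F) = -(F - 1*1)/3 = -(F - 1)/3 = -(-1 + F)/3 = 1/3 - F/3)
(n(3, w(P)) + S(4)*(3 + 4))**2 = (3 + (3 + 2*4**2)*(3 + 4))**2 = (3 + (3 + 2*16)*7)**2 = (3 + (3 + 32)*7)**2 = (3 + 35*7)**2 = (3 + 245)**2 = 248**2 = 61504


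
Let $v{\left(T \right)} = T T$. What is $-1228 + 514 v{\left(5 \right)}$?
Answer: $11622$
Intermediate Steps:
$v{\left(T \right)} = T^{2}$
$-1228 + 514 v{\left(5 \right)} = -1228 + 514 \cdot 5^{2} = -1228 + 514 \cdot 25 = -1228 + 12850 = 11622$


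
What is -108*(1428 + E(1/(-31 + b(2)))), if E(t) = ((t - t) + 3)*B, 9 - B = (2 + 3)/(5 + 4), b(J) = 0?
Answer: -156960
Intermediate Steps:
B = 76/9 (B = 9 - (2 + 3)/(5 + 4) = 9 - 5/9 = 76/9 ≈ 8.4444)
E(t) = 76/3 (E(t) = ((t - t) + 3)*(76/9) = (0 + 3)*(76/9) = 3*(76/9) = 76/3)
-108*(1428 + E(1/(-31 + b(2)))) = -108*(1428 + 76/3) = -108*4360/3 = -156960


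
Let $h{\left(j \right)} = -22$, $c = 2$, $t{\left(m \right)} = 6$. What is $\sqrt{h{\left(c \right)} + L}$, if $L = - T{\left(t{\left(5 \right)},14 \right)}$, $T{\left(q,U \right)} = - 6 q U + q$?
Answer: $2 \sqrt{119} \approx 21.817$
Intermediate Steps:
$T{\left(q,U \right)} = q - 6 U q$ ($T{\left(q,U \right)} = - 6 U q + q = q - 6 U q$)
$L = 498$ ($L = - 6 \left(1 - 84\right) = - 6 \left(-83\right) = \left(-1\right) \left(-498\right) = 498$)
$\sqrt{h{\left(c \right)} + L} = \sqrt{-22 + 498} = \sqrt{476} = 2 \sqrt{119}$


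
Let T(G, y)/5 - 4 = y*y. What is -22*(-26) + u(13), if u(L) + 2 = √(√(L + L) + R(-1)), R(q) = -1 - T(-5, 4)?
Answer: 570 + √(-101 + √26) ≈ 570.0 + 9.7929*I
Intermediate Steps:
T(G, y) = 20 + 5*y² (T(G, y) = 20 + 5*(y*y) = 20 + 5*y²)
R(q) = -101 (R(q) = -1 - (20 + 5*4²) = -1 - (20 + 5*16) = -1 - (20 + 80) = -1 - 1*100 = -1 - 100 = -101)
u(L) = -2 + √(-101 + √2*√L) (u(L) = -2 + √(√(L + L) - 101) = -2 + √(√(2*L) - 101) = -2 + √(√2*√L - 101) = -2 + √(-101 + √2*√L))
-22*(-26) + u(13) = -22*(-26) + (-2 + √(-101 + √2*√13)) = 572 + (-2 + √(-101 + √26)) = 570 + √(-101 + √26)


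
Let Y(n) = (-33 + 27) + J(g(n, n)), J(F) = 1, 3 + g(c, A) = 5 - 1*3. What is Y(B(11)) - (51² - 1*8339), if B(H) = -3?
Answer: 5733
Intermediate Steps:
g(c, A) = -1 (g(c, A) = -3 + (5 - 1*3) = -3 + (5 - 3) = -3 + 2 = -1)
Y(n) = -5 (Y(n) = (-33 + 27) + 1 = -6 + 1 = -5)
Y(B(11)) - (51² - 1*8339) = -5 - (51² - 1*8339) = -5 - (2601 - 8339) = -5 - 1*(-5738) = -5 + 5738 = 5733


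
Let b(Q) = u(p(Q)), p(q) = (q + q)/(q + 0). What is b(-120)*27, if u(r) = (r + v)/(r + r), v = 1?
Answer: 81/4 ≈ 20.250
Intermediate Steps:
p(q) = 2 (p(q) = (2*q)/q = 2)
u(r) = (1 + r)/(2*r) (u(r) = (r + 1)/(r + r) = (1 + r)/((2*r)) = (1 + r)*(1/(2*r)) = (1 + r)/(2*r))
b(Q) = 3/4 (b(Q) = (1/2)*(1 + 2)/2 = (1/2)*(1/2)*3 = 3/4)
b(-120)*27 = (3/4)*27 = 81/4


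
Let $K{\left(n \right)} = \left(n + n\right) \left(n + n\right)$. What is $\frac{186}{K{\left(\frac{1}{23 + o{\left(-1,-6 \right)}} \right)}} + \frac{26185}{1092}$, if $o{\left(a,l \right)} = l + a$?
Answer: $\frac{13025353}{1092} \approx 11928.0$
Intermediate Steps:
$o{\left(a,l \right)} = a + l$
$K{\left(n \right)} = 4 n^{2}$ ($K{\left(n \right)} = 2 n 2 n = 4 n^{2}$)
$\frac{186}{K{\left(\frac{1}{23 + o{\left(-1,-6 \right)}} \right)}} + \frac{26185}{1092} = \frac{186}{4 \left(\frac{1}{23 - 7}\right)^{2}} + \frac{26185}{1092} = \frac{186}{4 \left(\frac{1}{23 - 7}\right)^{2}} + 26185 \cdot \frac{1}{1092} = \frac{186}{4 \left(\frac{1}{16}\right)^{2}} + \frac{26185}{1092} = \frac{186}{4 \cdot \frac{1}{256}} + \frac{26185}{1092} = 186 \frac{1}{\frac{1}{64}} + \frac{26185}{1092} = 186 \cdot 64 + \frac{26185}{1092} = 11904 + \frac{26185}{1092} = \frac{13025353}{1092}$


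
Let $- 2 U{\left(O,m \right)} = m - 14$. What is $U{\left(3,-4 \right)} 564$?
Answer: $5076$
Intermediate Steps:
$U{\left(O,m \right)} = 7 - \frac{m}{2}$ ($U{\left(O,m \right)} = - \frac{m - 14}{2} = - \frac{-14 + m}{2} = 7 - \frac{m}{2}$)
$U{\left(3,-4 \right)} 564 = \left(7 - -2\right) 564 = \left(7 + 2\right) 564 = 9 \cdot 564 = 5076$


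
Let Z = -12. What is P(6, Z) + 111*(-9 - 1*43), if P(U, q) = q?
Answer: -5784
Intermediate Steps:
P(6, Z) + 111*(-9 - 1*43) = -12 + 111*(-9 - 1*43) = -12 + 111*(-9 - 43) = -12 + 111*(-52) = -12 - 5772 = -5784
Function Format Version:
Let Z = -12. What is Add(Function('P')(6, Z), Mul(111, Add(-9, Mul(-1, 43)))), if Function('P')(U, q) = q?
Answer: -5784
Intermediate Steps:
Add(Function('P')(6, Z), Mul(111, Add(-9, Mul(-1, 43)))) = Add(-12, Mul(111, Add(-9, Mul(-1, 43)))) = Add(-12, Mul(111, Add(-9, -43))) = Add(-12, Mul(111, -52)) = Add(-12, -5772) = -5784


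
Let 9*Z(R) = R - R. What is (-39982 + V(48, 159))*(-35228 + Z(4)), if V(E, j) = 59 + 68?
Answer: 1404011940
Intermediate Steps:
Z(R) = 0 (Z(R) = (R - R)/9 = (⅑)*0 = 0)
V(E, j) = 127
(-39982 + V(48, 159))*(-35228 + Z(4)) = (-39982 + 127)*(-35228 + 0) = -39855*(-35228) = 1404011940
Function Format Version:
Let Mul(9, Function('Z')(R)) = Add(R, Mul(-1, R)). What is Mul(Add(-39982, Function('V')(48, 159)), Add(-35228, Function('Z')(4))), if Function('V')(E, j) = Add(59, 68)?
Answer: 1404011940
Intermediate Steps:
Function('Z')(R) = 0 (Function('Z')(R) = Mul(Rational(1, 9), Add(R, Mul(-1, R))) = Mul(Rational(1, 9), 0) = 0)
Function('V')(E, j) = 127
Mul(Add(-39982, Function('V')(48, 159)), Add(-35228, Function('Z')(4))) = Mul(Add(-39982, 127), Add(-35228, 0)) = Mul(-39855, -35228) = 1404011940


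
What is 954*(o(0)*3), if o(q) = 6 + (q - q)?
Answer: 17172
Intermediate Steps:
o(q) = 6 (o(q) = 6 + 0 = 6)
954*(o(0)*3) = 954*(6*3) = 954*18 = 17172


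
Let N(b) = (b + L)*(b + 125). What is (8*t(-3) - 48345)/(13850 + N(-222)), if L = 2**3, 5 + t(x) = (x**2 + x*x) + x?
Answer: -6895/4944 ≈ -1.3946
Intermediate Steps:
t(x) = -5 + x + 2*x**2 (t(x) = -5 + ((x**2 + x*x) + x) = -5 + ((x**2 + x**2) + x) = -5 + (2*x**2 + x) = -5 + (x + 2*x**2) = -5 + x + 2*x**2)
L = 8
N(b) = (8 + b)*(125 + b) (N(b) = (b + 8)*(b + 125) = (8 + b)*(125 + b))
(8*t(-3) - 48345)/(13850 + N(-222)) = (8*(-5 - 3 + 2*(-3)**2) - 48345)/(13850 + (1000 + (-222)**2 + 133*(-222))) = (8*(-5 - 3 + 2*9) - 48345)/(13850 + (1000 + 49284 - 29526)) = (8*(-5 - 3 + 18) - 48345)/(13850 + 20758) = (8*10 - 48345)/34608 = (80 - 48345)*(1/34608) = -48265*1/34608 = -6895/4944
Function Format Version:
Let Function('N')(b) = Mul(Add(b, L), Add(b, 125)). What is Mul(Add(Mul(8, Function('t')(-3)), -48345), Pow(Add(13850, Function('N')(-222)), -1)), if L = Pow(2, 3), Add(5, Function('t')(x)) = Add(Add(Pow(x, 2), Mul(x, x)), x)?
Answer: Rational(-6895, 4944) ≈ -1.3946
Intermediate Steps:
Function('t')(x) = Add(-5, x, Mul(2, Pow(x, 2))) (Function('t')(x) = Add(-5, Add(Add(Pow(x, 2), Mul(x, x)), x)) = Add(-5, Add(Add(Pow(x, 2), Pow(x, 2)), x)) = Add(-5, Add(Mul(2, Pow(x, 2)), x)) = Add(-5, Add(x, Mul(2, Pow(x, 2)))) = Add(-5, x, Mul(2, Pow(x, 2))))
L = 8
Function('N')(b) = Mul(Add(8, b), Add(125, b)) (Function('N')(b) = Mul(Add(b, 8), Add(b, 125)) = Mul(Add(8, b), Add(125, b)))
Mul(Add(Mul(8, Function('t')(-3)), -48345), Pow(Add(13850, Function('N')(-222)), -1)) = Mul(Add(Mul(8, Add(-5, -3, Mul(2, Pow(-3, 2)))), -48345), Pow(Add(13850, Add(1000, Pow(-222, 2), Mul(133, -222))), -1)) = Mul(Add(Mul(8, Add(-5, -3, Mul(2, 9))), -48345), Pow(Add(13850, Add(1000, 49284, -29526)), -1)) = Mul(Add(Mul(8, Add(-5, -3, 18)), -48345), Pow(Add(13850, 20758), -1)) = Mul(Add(Mul(8, 10), -48345), Pow(34608, -1)) = Mul(Add(80, -48345), Rational(1, 34608)) = Mul(-48265, Rational(1, 34608)) = Rational(-6895, 4944)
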